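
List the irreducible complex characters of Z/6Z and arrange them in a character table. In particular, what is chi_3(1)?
Character table of Z/6Z (irreps indexed chi_0,...,chi_5 with chi_k(m) = zeta_6^(k*m), zeta_6 = exp(2*pi*i/6)):
  irrep \ class  {0} (size 1)  {1} (size 1)    {2} (size 1)    {3} (size 1)  {4} (size 1)    {5} (size 1)  
  chi_0          1             1               1               1             1               1             
  chi_1          1             exp(I*pi/3)     exp(2*I*pi/3)   -1            exp(-2*I*pi/3)  exp(-I*pi/3)  
  chi_2          1             exp(2*I*pi/3)   exp(-2*I*pi/3)  1             exp(2*I*pi/3)   exp(-2*I*pi/3)
  chi_3          1             -1              1               -1            1               -1            
  chi_4          1             exp(-2*I*pi/3)  exp(2*I*pi/3)   1             exp(-2*I*pi/3)  exp(2*I*pi/3) 
  chi_5          1             exp(-I*pi/3)    exp(-2*I*pi/3)  -1            exp(2*I*pi/3)   exp(I*pi/3)   

Spot check: chi_3(1) = zeta_6^(3*1) = zeta_6^3 = -1.

Solution. Z/6Z is abelian, so all 6 irreducible complex representations are 1-dimensional. They are given by chi_k(m) = zeta_6^(k*m) for k = 0,...,5. Row orthogonality: sum_m chi_k(m) conj(chi_l(m)) = 6 * [k = l].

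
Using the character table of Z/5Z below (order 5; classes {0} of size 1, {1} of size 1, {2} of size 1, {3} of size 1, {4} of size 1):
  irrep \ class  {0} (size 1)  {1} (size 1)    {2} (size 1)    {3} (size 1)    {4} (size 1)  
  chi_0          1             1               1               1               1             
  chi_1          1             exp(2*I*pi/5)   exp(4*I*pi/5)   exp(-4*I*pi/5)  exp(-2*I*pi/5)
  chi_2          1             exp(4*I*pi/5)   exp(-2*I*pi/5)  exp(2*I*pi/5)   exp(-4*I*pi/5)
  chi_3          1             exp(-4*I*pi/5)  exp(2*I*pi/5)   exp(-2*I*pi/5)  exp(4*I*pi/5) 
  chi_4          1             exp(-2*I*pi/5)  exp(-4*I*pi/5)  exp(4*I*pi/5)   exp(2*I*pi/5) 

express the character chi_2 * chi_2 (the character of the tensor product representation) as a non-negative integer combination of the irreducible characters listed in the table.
chi_2 tensor chi_2 = chi_4 (all other irreducibles have multiplicity 0).

The character of a tensor product is the pointwise product (chi_2 * chi_2)(C) = chi_2(C) * chi_2(C):
  {0}: (1)*(1), {1}: (exp(4*I*pi/5))*(exp(4*I*pi/5)), {2}: (exp(-2*I*pi/5))*(exp(-2*I*pi/5)), {3}: (exp(2*I*pi/5))*(exp(2*I*pi/5)), {4}: (exp(-4*I*pi/5))*(exp(-4*I*pi/5))
so (chi_2 * chi_2) takes values
  {0} -> 1, {1} -> exp(-2*I*pi/5), {2} -> exp(-4*I*pi/5), {3} -> exp(4*I*pi/5), {4} -> exp(2*I*pi/5).
Now take the inner product of this character with each irreducible chi from the table, <chi_2*chi_2, chi> = (1/5) sum_C |C| (chi_2*chi_2)(C) conj(chi(C)):
  <chi_2*chi_2, chi_0> = (1/5)[1*(1)*conj(1) + 1*(exp(-2*I*pi/5))*conj(1) + 1*(exp(-4*I*pi/5))*conj(1) + 1*(exp(4*I*pi/5))*conj(1) + 1*(exp(2*I*pi/5))*conj(1)]
      = (1/5)[(1) + (exp(-2*I*pi/5)) + (exp(-4*I*pi/5)) + (exp(4*I*pi/5)) + (exp(2*I*pi/5))] = 0/5 = 0
  <chi_2*chi_2, chi_1> = (1/5)[1*(1)*conj(1) + 1*(exp(-2*I*pi/5))*conj(exp(2*I*pi/5)) + 1*(exp(-4*I*pi/5))*conj(exp(4*I*pi/5)) + 1*(exp(4*I*pi/5))*conj(exp(-4*I*pi/5)) + 1*(exp(2*I*pi/5))*conj(exp(-2*I*pi/5))]
      = (1/5)[(1) + (exp(-4*I*pi/5)) + (exp(2*I*pi/5)) + (exp(-2*I*pi/5)) + (exp(4*I*pi/5))] = 0/5 = 0
  <chi_2*chi_2, chi_2> = (1/5)[1*(1)*conj(1) + 1*(exp(-2*I*pi/5))*conj(exp(4*I*pi/5)) + 1*(exp(-4*I*pi/5))*conj(exp(-2*I*pi/5)) + 1*(exp(4*I*pi/5))*conj(exp(2*I*pi/5)) + 1*(exp(2*I*pi/5))*conj(exp(-4*I*pi/5))]
      = (1/5)[(1) + (exp(4*I*pi/5)) + (exp(-2*I*pi/5)) + (exp(2*I*pi/5)) + (exp(-4*I*pi/5))] = 0/5 = 0
  <chi_2*chi_2, chi_3> = (1/5)[1*(1)*conj(1) + 1*(exp(-2*I*pi/5))*conj(exp(-4*I*pi/5)) + 1*(exp(-4*I*pi/5))*conj(exp(2*I*pi/5)) + 1*(exp(4*I*pi/5))*conj(exp(-2*I*pi/5)) + 1*(exp(2*I*pi/5))*conj(exp(4*I*pi/5))]
      = (1/5)[(1) + (exp(2*I*pi/5)) + (exp(4*I*pi/5)) + (exp(-4*I*pi/5)) + (exp(-2*I*pi/5))] = 0/5 = 0
  <chi_2*chi_2, chi_4> = (1/5)[1*(1)*conj(1) + 1*(exp(-2*I*pi/5))*conj(exp(-2*I*pi/5)) + 1*(exp(-4*I*pi/5))*conj(exp(-4*I*pi/5)) + 1*(exp(4*I*pi/5))*conj(exp(4*I*pi/5)) + 1*(exp(2*I*pi/5))*conj(exp(2*I*pi/5))]
      = (1/5)[(1) + (1) + (1) + (1) + (1)] = 5/5 = 1
(Exp terms are combined using exp(i*s)*conj(exp(i*t)) = exp(i*(s-t)), and sums of them are collapsed using the identity that for every m > 1 the m distinct m-th roots of unity sum to 0, e.g. 1 + exp(2*I*pi/3) + exp(-2*I*pi/3) = 0.)
Hence the multiplicities are chi_4: 1. Dimension check: dim(chi_2)*dim(chi_2) = 1*1 = 1 and sum (mult * dim) = 1*1 = 1.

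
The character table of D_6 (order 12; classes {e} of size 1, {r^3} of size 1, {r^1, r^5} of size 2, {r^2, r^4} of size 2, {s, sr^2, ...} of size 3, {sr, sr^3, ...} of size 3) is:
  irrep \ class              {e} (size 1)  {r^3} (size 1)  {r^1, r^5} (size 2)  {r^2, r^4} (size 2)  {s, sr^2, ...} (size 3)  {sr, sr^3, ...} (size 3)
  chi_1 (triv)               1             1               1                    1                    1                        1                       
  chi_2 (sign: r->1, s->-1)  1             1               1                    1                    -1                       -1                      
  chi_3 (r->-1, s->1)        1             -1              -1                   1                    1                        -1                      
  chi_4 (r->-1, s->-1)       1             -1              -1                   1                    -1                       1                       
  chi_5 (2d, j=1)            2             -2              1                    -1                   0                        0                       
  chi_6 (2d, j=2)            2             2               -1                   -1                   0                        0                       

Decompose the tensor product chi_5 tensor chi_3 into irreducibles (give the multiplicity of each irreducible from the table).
chi_5 tensor chi_3 = chi_6 (all other irreducibles have multiplicity 0).

Explanation: The character of a tensor product is the pointwise product (chi_5 * chi_3)(C) = chi_5(C) * chi_3(C):
  {e}: (2)*(1), {r^3}: (-2)*(-1), {r^1, r^5}: (1)*(-1), {r^2, r^4}: (-1)*(1), {s, sr^2, ...}: (0)*(1), {sr, sr^3, ...}: (0)*(-1)
so (chi_5 * chi_3) takes values
  {e} -> 2, {r^3} -> 2, {r^1, r^5} -> -1, {r^2, r^4} -> -1, {s, sr^2, ...} -> 0, {sr, sr^3, ...} -> 0.
Now take the inner product of this character with each irreducible chi from the table, <chi_5*chi_3, chi> = (1/12) sum_C |C| (chi_5*chi_3)(C) conj(chi(C)):
  <chi_5*chi_3, chi_1> = (1/12)[1*(2)*conj(1) + 1*(2)*conj(1) + 2*(-1)*conj(1) + 2*(-1)*conj(1) + 3*(0)*conj(1) + 3*(0)*conj(1)]
      = (1/12)[(2) + (2) + (-2) + (-2) + (0) + (0)] = 0/12 = 0
  <chi_5*chi_3, chi_2> = (1/12)[1*(2)*conj(1) + 1*(2)*conj(1) + 2*(-1)*conj(1) + 2*(-1)*conj(1) + 3*(0)*conj(-1) + 3*(0)*conj(-1)]
      = (1/12)[(2) + (2) + (-2) + (-2) + (0) + (0)] = 0/12 = 0
  <chi_5*chi_3, chi_3> = (1/12)[1*(2)*conj(1) + 1*(2)*conj(-1) + 2*(-1)*conj(-1) + 2*(-1)*conj(1) + 3*(0)*conj(1) + 3*(0)*conj(-1)]
      = (1/12)[(2) + (-2) + (2) + (-2) + (0) + (0)] = 0/12 = 0
  <chi_5*chi_3, chi_4> = (1/12)[1*(2)*conj(1) + 1*(2)*conj(-1) + 2*(-1)*conj(-1) + 2*(-1)*conj(1) + 3*(0)*conj(-1) + 3*(0)*conj(1)]
      = (1/12)[(2) + (-2) + (2) + (-2) + (0) + (0)] = 0/12 = 0
  <chi_5*chi_3, chi_5> = (1/12)[1*(2)*conj(2) + 1*(2)*conj(-2) + 2*(-1)*conj(1) + 2*(-1)*conj(-1) + 3*(0)*conj(0) + 3*(0)*conj(0)]
      = (1/12)[(4) + (-4) + (-2) + (2) + (0) + (0)] = 0/12 = 0
  <chi_5*chi_3, chi_6> = (1/12)[1*(2)*conj(2) + 1*(2)*conj(2) + 2*(-1)*conj(-1) + 2*(-1)*conj(-1) + 3*(0)*conj(0) + 3*(0)*conj(0)]
      = (1/12)[(4) + (4) + (2) + (2) + (0) + (0)] = 12/12 = 1
Hence the multiplicities are chi_6: 1. Dimension check: dim(chi_5)*dim(chi_3) = 2*1 = 2 and sum (mult * dim) = 1*2 = 2.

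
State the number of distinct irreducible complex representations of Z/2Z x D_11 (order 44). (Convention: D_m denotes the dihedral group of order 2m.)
14

The number of irreducible complex representations of a finite group equals its number of conjugacy classes. For a direct product, #classes(G x H) = #classes(G) * #classes(H). Z/2Z has 2 classes (abelian), D_11 has 7 classes, so 2 * 7 = 14, so Z/2Z x D_11 (order 44) has exactly 14 irreducible complex representations.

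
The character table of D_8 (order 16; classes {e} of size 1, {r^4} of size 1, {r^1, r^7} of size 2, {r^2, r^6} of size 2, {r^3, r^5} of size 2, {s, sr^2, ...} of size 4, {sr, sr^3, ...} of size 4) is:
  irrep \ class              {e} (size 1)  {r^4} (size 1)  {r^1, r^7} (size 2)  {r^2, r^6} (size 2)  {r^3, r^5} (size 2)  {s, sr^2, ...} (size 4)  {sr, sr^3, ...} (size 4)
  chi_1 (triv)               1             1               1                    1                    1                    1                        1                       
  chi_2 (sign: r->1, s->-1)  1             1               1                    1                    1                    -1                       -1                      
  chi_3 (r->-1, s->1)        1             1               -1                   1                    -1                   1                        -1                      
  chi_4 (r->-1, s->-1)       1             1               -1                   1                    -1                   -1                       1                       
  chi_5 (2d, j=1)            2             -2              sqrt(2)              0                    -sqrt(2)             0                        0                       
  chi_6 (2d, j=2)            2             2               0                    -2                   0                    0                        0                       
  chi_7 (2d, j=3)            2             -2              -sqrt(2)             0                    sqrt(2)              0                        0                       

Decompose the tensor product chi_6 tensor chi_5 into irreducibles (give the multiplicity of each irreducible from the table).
chi_6 tensor chi_5 = chi_5 + chi_7 (all other irreducibles have multiplicity 0).

Solution. The character of a tensor product is the pointwise product (chi_6 * chi_5)(C) = chi_6(C) * chi_5(C):
  {e}: (2)*(2), {r^4}: (2)*(-2), {r^1, r^7}: (0)*(sqrt(2)), {r^2, r^6}: (-2)*(0), {r^3, r^5}: (0)*(-sqrt(2)), {s, sr^2, ...}: (0)*(0), {sr, sr^3, ...}: (0)*(0)
so (chi_6 * chi_5) takes values
  {e} -> 4, {r^4} -> -4, {r^1, r^7} -> 0, {r^2, r^6} -> 0, {r^3, r^5} -> 0, {s, sr^2, ...} -> 0, {sr, sr^3, ...} -> 0.
Now take the inner product of this character with each irreducible chi from the table, <chi_6*chi_5, chi> = (1/16) sum_C |C| (chi_6*chi_5)(C) conj(chi(C)):
  <chi_6*chi_5, chi_1> = (1/16)[1*(4)*conj(1) + 1*(-4)*conj(1) + 2*(0)*conj(1) + 2*(0)*conj(1) + 2*(0)*conj(1) + 4*(0)*conj(1) + 4*(0)*conj(1)]
      = (1/16)[(4) + (-4) + (0) + (0) + (0) + (0) + (0)] = 0/16 = 0
  <chi_6*chi_5, chi_2> = (1/16)[1*(4)*conj(1) + 1*(-4)*conj(1) + 2*(0)*conj(1) + 2*(0)*conj(1) + 2*(0)*conj(1) + 4*(0)*conj(-1) + 4*(0)*conj(-1)]
      = (1/16)[(4) + (-4) + (0) + (0) + (0) + (0) + (0)] = 0/16 = 0
  <chi_6*chi_5, chi_3> = (1/16)[1*(4)*conj(1) + 1*(-4)*conj(1) + 2*(0)*conj(-1) + 2*(0)*conj(1) + 2*(0)*conj(-1) + 4*(0)*conj(1) + 4*(0)*conj(-1)]
      = (1/16)[(4) + (-4) + (0) + (0) + (0) + (0) + (0)] = 0/16 = 0
  <chi_6*chi_5, chi_4> = (1/16)[1*(4)*conj(1) + 1*(-4)*conj(1) + 2*(0)*conj(-1) + 2*(0)*conj(1) + 2*(0)*conj(-1) + 4*(0)*conj(-1) + 4*(0)*conj(1)]
      = (1/16)[(4) + (-4) + (0) + (0) + (0) + (0) + (0)] = 0/16 = 0
  <chi_6*chi_5, chi_5> = (1/16)[1*(4)*conj(2) + 1*(-4)*conj(-2) + 2*(0)*conj(sqrt(2)) + 2*(0)*conj(0) + 2*(0)*conj(-sqrt(2)) + 4*(0)*conj(0) + 4*(0)*conj(0)]
      = (1/16)[(8) + (8) + (0) + (0) + (0) + (0) + (0)] = 16/16 = 1
  <chi_6*chi_5, chi_6> = (1/16)[1*(4)*conj(2) + 1*(-4)*conj(2) + 2*(0)*conj(0) + 2*(0)*conj(-2) + 2*(0)*conj(0) + 4*(0)*conj(0) + 4*(0)*conj(0)]
      = (1/16)[(8) + (-8) + (0) + (0) + (0) + (0) + (0)] = 0/16 = 0
  <chi_6*chi_5, chi_7> = (1/16)[1*(4)*conj(2) + 1*(-4)*conj(-2) + 2*(0)*conj(-sqrt(2)) + 2*(0)*conj(0) + 2*(0)*conj(sqrt(2)) + 4*(0)*conj(0) + 4*(0)*conj(0)]
      = (1/16)[(8) + (8) + (0) + (0) + (0) + (0) + (0)] = 16/16 = 1
Hence the multiplicities are chi_5: 1, chi_7: 1. Dimension check: dim(chi_6)*dim(chi_5) = 2*2 = 4 and sum (mult * dim) = 1*2 + 1*2 = 4.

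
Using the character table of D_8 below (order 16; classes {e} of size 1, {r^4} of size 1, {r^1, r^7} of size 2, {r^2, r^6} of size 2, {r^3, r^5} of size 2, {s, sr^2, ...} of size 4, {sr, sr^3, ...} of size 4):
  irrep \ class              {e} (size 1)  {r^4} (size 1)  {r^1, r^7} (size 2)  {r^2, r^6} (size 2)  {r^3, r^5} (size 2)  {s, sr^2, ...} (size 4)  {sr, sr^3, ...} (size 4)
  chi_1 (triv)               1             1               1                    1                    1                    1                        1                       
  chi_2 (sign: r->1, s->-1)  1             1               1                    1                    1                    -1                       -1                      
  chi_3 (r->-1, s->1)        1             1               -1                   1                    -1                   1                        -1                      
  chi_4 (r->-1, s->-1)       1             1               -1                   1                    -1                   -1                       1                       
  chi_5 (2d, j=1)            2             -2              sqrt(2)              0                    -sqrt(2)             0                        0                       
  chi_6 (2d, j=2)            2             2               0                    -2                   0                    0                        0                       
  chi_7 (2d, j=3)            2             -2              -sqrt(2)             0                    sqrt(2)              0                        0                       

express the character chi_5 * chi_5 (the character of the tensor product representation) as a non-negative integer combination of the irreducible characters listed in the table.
chi_5 tensor chi_5 = chi_1 + chi_2 + chi_6 (all other irreducibles have multiplicity 0).

Solution. The character of a tensor product is the pointwise product (chi_5 * chi_5)(C) = chi_5(C) * chi_5(C):
  {e}: (2)*(2), {r^4}: (-2)*(-2), {r^1, r^7}: (sqrt(2))*(sqrt(2)), {r^2, r^6}: (0)*(0), {r^3, r^5}: (-sqrt(2))*(-sqrt(2)), {s, sr^2, ...}: (0)*(0), {sr, sr^3, ...}: (0)*(0)
so (chi_5 * chi_5) takes values
  {e} -> 4, {r^4} -> 4, {r^1, r^7} -> 2, {r^2, r^6} -> 0, {r^3, r^5} -> 2, {s, sr^2, ...} -> 0, {sr, sr^3, ...} -> 0.
Now take the inner product of this character with each irreducible chi from the table, <chi_5*chi_5, chi> = (1/16) sum_C |C| (chi_5*chi_5)(C) conj(chi(C)):
  <chi_5*chi_5, chi_1> = (1/16)[1*(4)*conj(1) + 1*(4)*conj(1) + 2*(2)*conj(1) + 2*(0)*conj(1) + 2*(2)*conj(1) + 4*(0)*conj(1) + 4*(0)*conj(1)]
      = (1/16)[(4) + (4) + (4) + (0) + (4) + (0) + (0)] = 16/16 = 1
  <chi_5*chi_5, chi_2> = (1/16)[1*(4)*conj(1) + 1*(4)*conj(1) + 2*(2)*conj(1) + 2*(0)*conj(1) + 2*(2)*conj(1) + 4*(0)*conj(-1) + 4*(0)*conj(-1)]
      = (1/16)[(4) + (4) + (4) + (0) + (4) + (0) + (0)] = 16/16 = 1
  <chi_5*chi_5, chi_3> = (1/16)[1*(4)*conj(1) + 1*(4)*conj(1) + 2*(2)*conj(-1) + 2*(0)*conj(1) + 2*(2)*conj(-1) + 4*(0)*conj(1) + 4*(0)*conj(-1)]
      = (1/16)[(4) + (4) + (-4) + (0) + (-4) + (0) + (0)] = 0/16 = 0
  <chi_5*chi_5, chi_4> = (1/16)[1*(4)*conj(1) + 1*(4)*conj(1) + 2*(2)*conj(-1) + 2*(0)*conj(1) + 2*(2)*conj(-1) + 4*(0)*conj(-1) + 4*(0)*conj(1)]
      = (1/16)[(4) + (4) + (-4) + (0) + (-4) + (0) + (0)] = 0/16 = 0
  <chi_5*chi_5, chi_5> = (1/16)[1*(4)*conj(2) + 1*(4)*conj(-2) + 2*(2)*conj(sqrt(2)) + 2*(0)*conj(0) + 2*(2)*conj(-sqrt(2)) + 4*(0)*conj(0) + 4*(0)*conj(0)]
      = (1/16)[(8) + (-8) + (4*sqrt(2)) + (0) + (-4*sqrt(2)) + (0) + (0)] = 0/16 = 0
  <chi_5*chi_5, chi_6> = (1/16)[1*(4)*conj(2) + 1*(4)*conj(2) + 2*(2)*conj(0) + 2*(0)*conj(-2) + 2*(2)*conj(0) + 4*(0)*conj(0) + 4*(0)*conj(0)]
      = (1/16)[(8) + (8) + (0) + (0) + (0) + (0) + (0)] = 16/16 = 1
  <chi_5*chi_5, chi_7> = (1/16)[1*(4)*conj(2) + 1*(4)*conj(-2) + 2*(2)*conj(-sqrt(2)) + 2*(0)*conj(0) + 2*(2)*conj(sqrt(2)) + 4*(0)*conj(0) + 4*(0)*conj(0)]
      = (1/16)[(8) + (-8) + (-4*sqrt(2)) + (0) + (4*sqrt(2)) + (0) + (0)] = 0/16 = 0
Hence the multiplicities are chi_1: 1, chi_2: 1, chi_6: 1. Dimension check: dim(chi_5)*dim(chi_5) = 2*2 = 4 and sum (mult * dim) = 1*1 + 1*1 + 1*2 = 4.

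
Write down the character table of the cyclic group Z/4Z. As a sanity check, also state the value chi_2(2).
Character table of Z/4Z (irreps indexed chi_0,...,chi_3 with chi_k(m) = zeta_4^(k*m), zeta_4 = exp(2*pi*i/4)):
  irrep \ class  {0} (size 1)  {1} (size 1)  {2} (size 1)  {3} (size 1)
  chi_0          1             1             1             1           
  chi_1          1             I             -1            -I          
  chi_2          1             -1            1             -1          
  chi_3          1             -I            -1            I           

Spot check: chi_2(2) = zeta_4^(2*2) = zeta_4^4 = 1.

Derivation: Z/4Z is abelian, so all 4 irreducible complex representations are 1-dimensional. They are given by chi_k(m) = zeta_4^(k*m) for k = 0,...,3. Row orthogonality: sum_m chi_k(m) conj(chi_l(m)) = 4 * [k = l].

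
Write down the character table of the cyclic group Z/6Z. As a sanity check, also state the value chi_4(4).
Character table of Z/6Z (irreps indexed chi_0,...,chi_5 with chi_k(m) = zeta_6^(k*m), zeta_6 = exp(2*pi*i/6)):
  irrep \ class  {0} (size 1)  {1} (size 1)    {2} (size 1)    {3} (size 1)  {4} (size 1)    {5} (size 1)  
  chi_0          1             1               1               1             1               1             
  chi_1          1             exp(I*pi/3)     exp(2*I*pi/3)   -1            exp(-2*I*pi/3)  exp(-I*pi/3)  
  chi_2          1             exp(2*I*pi/3)   exp(-2*I*pi/3)  1             exp(2*I*pi/3)   exp(-2*I*pi/3)
  chi_3          1             -1              1               -1            1               -1            
  chi_4          1             exp(-2*I*pi/3)  exp(2*I*pi/3)   1             exp(-2*I*pi/3)  exp(2*I*pi/3) 
  chi_5          1             exp(-I*pi/3)    exp(-2*I*pi/3)  -1            exp(2*I*pi/3)   exp(I*pi/3)   

Spot check: chi_4(4) = zeta_6^(4*4) = zeta_6^16 = exp(-2*I*pi/3).

Argument: Z/6Z is abelian, so all 6 irreducible complex representations are 1-dimensional. They are given by chi_k(m) = zeta_6^(k*m) for k = 0,...,5. Row orthogonality: sum_m chi_k(m) conj(chi_l(m)) = 6 * [k = l].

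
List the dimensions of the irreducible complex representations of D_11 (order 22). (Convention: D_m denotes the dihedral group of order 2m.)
Dimensions: 1, 1, 2, 2, 2, 2, 2

Proof sketch: There are 7 irreducibles (= number of conjugacy classes). Their dimensions d_i satisfy sum d_i^2 = |G| = 22: 1 + 1 + 4 + 4 + 4 + 4 + 4 = 22.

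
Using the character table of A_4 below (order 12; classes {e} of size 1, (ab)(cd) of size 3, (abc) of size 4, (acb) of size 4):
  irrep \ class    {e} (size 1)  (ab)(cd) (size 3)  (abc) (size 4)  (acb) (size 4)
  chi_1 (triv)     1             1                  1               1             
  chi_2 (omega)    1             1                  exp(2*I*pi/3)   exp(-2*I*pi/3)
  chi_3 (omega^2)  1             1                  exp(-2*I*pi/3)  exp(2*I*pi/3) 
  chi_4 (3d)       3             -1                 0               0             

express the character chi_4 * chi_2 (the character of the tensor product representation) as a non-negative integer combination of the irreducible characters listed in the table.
chi_4 tensor chi_2 = chi_4 (all other irreducibles have multiplicity 0).

Explanation: The character of a tensor product is the pointwise product (chi_4 * chi_2)(C) = chi_4(C) * chi_2(C):
  {e}: (3)*(1), (ab)(cd): (-1)*(1), (abc): (0)*(exp(2*I*pi/3)), (acb): (0)*(exp(-2*I*pi/3))
so (chi_4 * chi_2) takes values
  {e} -> 3, (ab)(cd) -> -1, (abc) -> 0, (acb) -> 0.
Now take the inner product of this character with each irreducible chi from the table, <chi_4*chi_2, chi> = (1/12) sum_C |C| (chi_4*chi_2)(C) conj(chi(C)):
  <chi_4*chi_2, chi_1> = (1/12)[1*(3)*conj(1) + 3*(-1)*conj(1) + 4*(0)*conj(1) + 4*(0)*conj(1)]
      = (1/12)[(3) + (-3) + (0) + (0)] = 0/12 = 0
  <chi_4*chi_2, chi_2> = (1/12)[1*(3)*conj(1) + 3*(-1)*conj(1) + 4*(0)*conj(exp(2*I*pi/3)) + 4*(0)*conj(exp(-2*I*pi/3))]
      = (1/12)[(3) + (-3) + (0) + (0)] = 0/12 = 0
  <chi_4*chi_2, chi_3> = (1/12)[1*(3)*conj(1) + 3*(-1)*conj(1) + 4*(0)*conj(exp(-2*I*pi/3)) + 4*(0)*conj(exp(2*I*pi/3))]
      = (1/12)[(3) + (-3) + (0) + (0)] = 0/12 = 0
  <chi_4*chi_2, chi_4> = (1/12)[1*(3)*conj(3) + 3*(-1)*conj(-1) + 4*(0)*conj(0) + 4*(0)*conj(0)]
      = (1/12)[(9) + (3) + (0) + (0)] = 12/12 = 1
(Exp terms are combined using exp(i*s)*conj(exp(i*t)) = exp(i*(s-t)), and sums of them are collapsed using the identity that for every m > 1 the m distinct m-th roots of unity sum to 0, e.g. 1 + exp(2*I*pi/3) + exp(-2*I*pi/3) = 0.)
Hence the multiplicities are chi_4: 1. Dimension check: dim(chi_4)*dim(chi_2) = 3*1 = 3 and sum (mult * dim) = 1*3 = 3.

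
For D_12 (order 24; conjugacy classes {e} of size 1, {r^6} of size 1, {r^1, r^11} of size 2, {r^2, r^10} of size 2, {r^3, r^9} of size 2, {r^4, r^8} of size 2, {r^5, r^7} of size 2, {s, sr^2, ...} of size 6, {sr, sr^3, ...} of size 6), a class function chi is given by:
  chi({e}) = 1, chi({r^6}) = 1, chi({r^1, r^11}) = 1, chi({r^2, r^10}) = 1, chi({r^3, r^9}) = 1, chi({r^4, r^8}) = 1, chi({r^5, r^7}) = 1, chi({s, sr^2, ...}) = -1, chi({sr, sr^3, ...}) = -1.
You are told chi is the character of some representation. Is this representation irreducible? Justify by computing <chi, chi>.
Irreducible: <chi, chi> = 1.

Explanation: <chi, chi> = (1/|G|) sum_C |C| * |chi(C)|^2 = (1/24)[1*|1|^2 + 1*|1|^2 + 2*|1|^2 + 2*|1|^2 + 2*|1|^2 + 2*|1|^2 + 2*|1|^2 + 6*|-1|^2 + 6*|-1|^2]
  = (1/24)[(1) + (1) + (2) + (2) + (2) + (2) + (2) + (6) + (6)] = 24/24 = 1.
A character is irreducible iff <chi, chi> = 1, so this representation is irreducible.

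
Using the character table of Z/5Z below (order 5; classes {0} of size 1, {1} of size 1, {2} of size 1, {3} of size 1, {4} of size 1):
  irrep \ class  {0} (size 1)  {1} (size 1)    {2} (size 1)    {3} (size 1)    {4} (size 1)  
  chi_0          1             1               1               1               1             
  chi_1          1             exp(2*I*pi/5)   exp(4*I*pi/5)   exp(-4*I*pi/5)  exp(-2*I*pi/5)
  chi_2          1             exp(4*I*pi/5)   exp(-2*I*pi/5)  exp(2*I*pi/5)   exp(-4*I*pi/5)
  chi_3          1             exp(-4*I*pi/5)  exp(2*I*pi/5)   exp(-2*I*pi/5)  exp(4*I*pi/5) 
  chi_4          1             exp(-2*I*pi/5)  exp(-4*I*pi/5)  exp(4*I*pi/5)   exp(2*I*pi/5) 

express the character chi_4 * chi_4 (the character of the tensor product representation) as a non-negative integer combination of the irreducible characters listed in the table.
chi_4 tensor chi_4 = chi_3 (all other irreducibles have multiplicity 0).

Solution. The character of a tensor product is the pointwise product (chi_4 * chi_4)(C) = chi_4(C) * chi_4(C):
  {0}: (1)*(1), {1}: (exp(-2*I*pi/5))*(exp(-2*I*pi/5)), {2}: (exp(-4*I*pi/5))*(exp(-4*I*pi/5)), {3}: (exp(4*I*pi/5))*(exp(4*I*pi/5)), {4}: (exp(2*I*pi/5))*(exp(2*I*pi/5))
so (chi_4 * chi_4) takes values
  {0} -> 1, {1} -> exp(-4*I*pi/5), {2} -> exp(2*I*pi/5), {3} -> exp(-2*I*pi/5), {4} -> exp(4*I*pi/5).
Now take the inner product of this character with each irreducible chi from the table, <chi_4*chi_4, chi> = (1/5) sum_C |C| (chi_4*chi_4)(C) conj(chi(C)):
  <chi_4*chi_4, chi_0> = (1/5)[1*(1)*conj(1) + 1*(exp(-4*I*pi/5))*conj(1) + 1*(exp(2*I*pi/5))*conj(1) + 1*(exp(-2*I*pi/5))*conj(1) + 1*(exp(4*I*pi/5))*conj(1)]
      = (1/5)[(1) + (exp(-4*I*pi/5)) + (exp(2*I*pi/5)) + (exp(-2*I*pi/5)) + (exp(4*I*pi/5))] = 0/5 = 0
  <chi_4*chi_4, chi_1> = (1/5)[1*(1)*conj(1) + 1*(exp(-4*I*pi/5))*conj(exp(2*I*pi/5)) + 1*(exp(2*I*pi/5))*conj(exp(4*I*pi/5)) + 1*(exp(-2*I*pi/5))*conj(exp(-4*I*pi/5)) + 1*(exp(4*I*pi/5))*conj(exp(-2*I*pi/5))]
      = (1/5)[(1) + (exp(4*I*pi/5)) + (exp(-2*I*pi/5)) + (exp(2*I*pi/5)) + (exp(-4*I*pi/5))] = 0/5 = 0
  <chi_4*chi_4, chi_2> = (1/5)[1*(1)*conj(1) + 1*(exp(-4*I*pi/5))*conj(exp(4*I*pi/5)) + 1*(exp(2*I*pi/5))*conj(exp(-2*I*pi/5)) + 1*(exp(-2*I*pi/5))*conj(exp(2*I*pi/5)) + 1*(exp(4*I*pi/5))*conj(exp(-4*I*pi/5))]
      = (1/5)[(1) + (exp(2*I*pi/5)) + (exp(4*I*pi/5)) + (exp(-4*I*pi/5)) + (exp(-2*I*pi/5))] = 0/5 = 0
  <chi_4*chi_4, chi_3> = (1/5)[1*(1)*conj(1) + 1*(exp(-4*I*pi/5))*conj(exp(-4*I*pi/5)) + 1*(exp(2*I*pi/5))*conj(exp(2*I*pi/5)) + 1*(exp(-2*I*pi/5))*conj(exp(-2*I*pi/5)) + 1*(exp(4*I*pi/5))*conj(exp(4*I*pi/5))]
      = (1/5)[(1) + (1) + (1) + (1) + (1)] = 5/5 = 1
  <chi_4*chi_4, chi_4> = (1/5)[1*(1)*conj(1) + 1*(exp(-4*I*pi/5))*conj(exp(-2*I*pi/5)) + 1*(exp(2*I*pi/5))*conj(exp(-4*I*pi/5)) + 1*(exp(-2*I*pi/5))*conj(exp(4*I*pi/5)) + 1*(exp(4*I*pi/5))*conj(exp(2*I*pi/5))]
      = (1/5)[(1) + (exp(-2*I*pi/5)) + (exp(-4*I*pi/5)) + (exp(4*I*pi/5)) + (exp(2*I*pi/5))] = 0/5 = 0
(Exp terms are combined using exp(i*s)*conj(exp(i*t)) = exp(i*(s-t)), and sums of them are collapsed using the identity that for every m > 1 the m distinct m-th roots of unity sum to 0, e.g. 1 + exp(2*I*pi/3) + exp(-2*I*pi/3) = 0.)
Hence the multiplicities are chi_3: 1. Dimension check: dim(chi_4)*dim(chi_4) = 1*1 = 1 and sum (mult * dim) = 1*1 = 1.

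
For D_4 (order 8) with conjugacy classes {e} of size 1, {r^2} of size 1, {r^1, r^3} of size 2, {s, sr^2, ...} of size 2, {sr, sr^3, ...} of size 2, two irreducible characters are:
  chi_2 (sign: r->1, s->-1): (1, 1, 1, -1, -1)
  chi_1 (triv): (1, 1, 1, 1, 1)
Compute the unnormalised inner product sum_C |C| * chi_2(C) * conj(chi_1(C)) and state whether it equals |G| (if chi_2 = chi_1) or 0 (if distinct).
Sum = 0; so <chi_2, chi_1> = 0 (distinct irreducibles are orthogonal).

Derivation: Compute term by term over conjugacy classes (|C| * chi_2(C) * conj(chi_1(C))):
  1*(1)*conj(1) + 1*(1)*conj(1) + 2*(1)*conj(1) + 2*(-1)*conj(1) + 2*(-1)*conj(1)
  = (1) + (1) + (2) + (-2) + (-2)
  = 0.
Dividing by |G| = 8 gives 0/8 = 0, matching the row-orthogonality relation <chi_2, chi_1> = [chi_2 = chi_1].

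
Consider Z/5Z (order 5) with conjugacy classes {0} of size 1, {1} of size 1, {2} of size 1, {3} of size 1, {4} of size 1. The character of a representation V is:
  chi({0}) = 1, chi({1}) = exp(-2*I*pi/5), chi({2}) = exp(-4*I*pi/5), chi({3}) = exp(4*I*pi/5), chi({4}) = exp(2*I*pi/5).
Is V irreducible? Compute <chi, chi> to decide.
Irreducible: <chi, chi> = 1.

Working: <chi, chi> = (1/|G|) sum_C |C| * |chi(C)|^2 = (1/5)[1*|1|^2 + 1*|exp(-2*I*pi/5)|^2 + 1*|exp(-4*I*pi/5)|^2 + 1*|exp(4*I*pi/5)|^2 + 1*|exp(2*I*pi/5)|^2]
  = (1/5)[(1) + (1) + (1) + (1) + (1)] = 5/5 = 1.
(Exp terms are combined using exp(i*s)*conj(exp(i*t)) = exp(i*(s-t)), and sums of them are collapsed using the identity that for every m > 1 the m distinct m-th roots of unity sum to 0, e.g. 1 + exp(2*I*pi/3) + exp(-2*I*pi/3) = 0.)
A character is irreducible iff <chi, chi> = 1, so this representation is irreducible.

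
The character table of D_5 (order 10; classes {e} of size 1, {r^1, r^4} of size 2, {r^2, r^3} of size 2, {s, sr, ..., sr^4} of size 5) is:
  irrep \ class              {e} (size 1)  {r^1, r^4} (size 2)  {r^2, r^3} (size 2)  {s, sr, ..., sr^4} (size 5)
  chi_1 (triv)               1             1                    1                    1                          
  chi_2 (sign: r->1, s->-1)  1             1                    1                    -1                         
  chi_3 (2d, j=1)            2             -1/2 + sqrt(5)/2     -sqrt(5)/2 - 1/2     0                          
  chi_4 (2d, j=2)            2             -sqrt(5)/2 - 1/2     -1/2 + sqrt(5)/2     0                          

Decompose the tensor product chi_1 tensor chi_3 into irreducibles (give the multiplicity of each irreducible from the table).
chi_1 tensor chi_3 = chi_3 (all other irreducibles have multiplicity 0).

Reasoning: The character of a tensor product is the pointwise product (chi_1 * chi_3)(C) = chi_1(C) * chi_3(C):
  {e}: (1)*(2), {r^1, r^4}: (1)*(-1/2 + sqrt(5)/2), {r^2, r^3}: (1)*(-sqrt(5)/2 - 1/2), {s, sr, ..., sr^4}: (1)*(0)
so (chi_1 * chi_3) takes values
  {e} -> 2, {r^1, r^4} -> -1/2 + sqrt(5)/2, {r^2, r^3} -> -sqrt(5)/2 - 1/2, {s, sr, ..., sr^4} -> 0.
Now take the inner product of this character with each irreducible chi from the table, <chi_1*chi_3, chi> = (1/10) sum_C |C| (chi_1*chi_3)(C) conj(chi(C)):
  <chi_1*chi_3, chi_1> = (1/10)[1*(2)*conj(1) + 2*(-1/2 + sqrt(5)/2)*conj(1) + 2*(-sqrt(5)/2 - 1/2)*conj(1) + 5*(0)*conj(1)]
      = (1/10)[(2) + (-1 + sqrt(5)) + (-sqrt(5) - 1) + (0)] = 0/10 = 0
  <chi_1*chi_3, chi_2> = (1/10)[1*(2)*conj(1) + 2*(-1/2 + sqrt(5)/2)*conj(1) + 2*(-sqrt(5)/2 - 1/2)*conj(1) + 5*(0)*conj(-1)]
      = (1/10)[(2) + (-1 + sqrt(5)) + (-sqrt(5) - 1) + (0)] = 0/10 = 0
  <chi_1*chi_3, chi_3> = (1/10)[1*(2)*conj(2) + 2*(-1/2 + sqrt(5)/2)*conj(-1/2 + sqrt(5)/2) + 2*(-sqrt(5)/2 - 1/2)*conj(-sqrt(5)/2 - 1/2) + 5*(0)*conj(0)]
      = (1/10)[(4) + (3 - sqrt(5)) + (sqrt(5) + 3) + (0)] = 10/10 = 1
  <chi_1*chi_3, chi_4> = (1/10)[1*(2)*conj(2) + 2*(-1/2 + sqrt(5)/2)*conj(-sqrt(5)/2 - 1/2) + 2*(-sqrt(5)/2 - 1/2)*conj(-1/2 + sqrt(5)/2) + 5*(0)*conj(0)]
      = (1/10)[(4) + (-2) + (-2) + (0)] = 0/10 = 0
Hence the multiplicities are chi_3: 1. Dimension check: dim(chi_1)*dim(chi_3) = 1*2 = 2 and sum (mult * dim) = 1*2 = 2.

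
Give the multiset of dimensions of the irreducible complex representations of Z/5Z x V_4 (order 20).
Dimensions: 1, 1, 1, 1, 1, 1, 1, 1, 1, 1, 1, 1, 1, 1, 1, 1, 1, 1, 1, 1

Working: There are 20 irreducibles (= number of conjugacy classes). Their dimensions d_i satisfy sum d_i^2 = |G| = 20: 1 + 1 + 1 + 1 + 1 + 1 + 1 + 1 + 1 + 1 + 1 + 1 + 1 + 1 + 1 + 1 + 1 + 1 + 1 + 1 = 20. (For the product with Z/5Z: each of the 5 1-dim characters of Z/5Z tensors with each irrep of V_4, giving 5 copies of each V_4-dimension.)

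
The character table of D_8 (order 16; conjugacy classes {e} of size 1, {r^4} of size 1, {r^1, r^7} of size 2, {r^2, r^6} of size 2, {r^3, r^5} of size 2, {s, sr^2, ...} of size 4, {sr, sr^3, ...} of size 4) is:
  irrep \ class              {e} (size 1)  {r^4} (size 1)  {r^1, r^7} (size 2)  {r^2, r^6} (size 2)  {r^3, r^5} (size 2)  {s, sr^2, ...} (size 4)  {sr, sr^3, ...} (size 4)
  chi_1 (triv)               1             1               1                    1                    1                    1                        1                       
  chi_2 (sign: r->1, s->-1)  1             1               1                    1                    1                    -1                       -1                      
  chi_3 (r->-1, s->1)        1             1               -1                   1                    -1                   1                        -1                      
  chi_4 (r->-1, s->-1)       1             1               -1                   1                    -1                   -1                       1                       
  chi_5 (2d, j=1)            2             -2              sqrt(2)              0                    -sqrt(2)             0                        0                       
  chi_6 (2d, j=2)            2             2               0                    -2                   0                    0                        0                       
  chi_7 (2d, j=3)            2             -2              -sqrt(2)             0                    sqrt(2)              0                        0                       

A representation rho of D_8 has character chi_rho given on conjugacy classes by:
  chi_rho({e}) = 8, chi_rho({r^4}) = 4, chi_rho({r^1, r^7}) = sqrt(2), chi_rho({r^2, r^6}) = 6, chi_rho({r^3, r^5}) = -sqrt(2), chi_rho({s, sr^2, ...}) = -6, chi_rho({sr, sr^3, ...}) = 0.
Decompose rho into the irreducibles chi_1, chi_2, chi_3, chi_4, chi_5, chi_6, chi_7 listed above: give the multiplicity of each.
Multiplicities: chi_1: 0, chi_2: 3, chi_3: 0, chi_4: 3, chi_5: 1, chi_6: 0, chi_7: 0.

Details: Use <chi_rho, chi> = (1/|G|) sum_C |C| * chi_rho(C) * conj(chi(C)) with |G| = 16 for each irreducible chi in the table:
  <chi_rho, chi_1> = (1/16)[1*(8)*conj(1) + 1*(4)*conj(1) + 2*(sqrt(2))*conj(1) + 2*(6)*conj(1) + 2*(-sqrt(2))*conj(1) + 4*(-6)*conj(1) + 4*(0)*conj(1)]
      = (1/16)[(8) + (4) + (2*sqrt(2)) + (12) + (-2*sqrt(2)) + (-24) + (0)] = 0/16 = 0
  <chi_rho, chi_2> = (1/16)[1*(8)*conj(1) + 1*(4)*conj(1) + 2*(sqrt(2))*conj(1) + 2*(6)*conj(1) + 2*(-sqrt(2))*conj(1) + 4*(-6)*conj(-1) + 4*(0)*conj(-1)]
      = (1/16)[(8) + (4) + (2*sqrt(2)) + (12) + (-2*sqrt(2)) + (24) + (0)] = 48/16 = 3
  <chi_rho, chi_3> = (1/16)[1*(8)*conj(1) + 1*(4)*conj(1) + 2*(sqrt(2))*conj(-1) + 2*(6)*conj(1) + 2*(-sqrt(2))*conj(-1) + 4*(-6)*conj(1) + 4*(0)*conj(-1)]
      = (1/16)[(8) + (4) + (-2*sqrt(2)) + (12) + (2*sqrt(2)) + (-24) + (0)] = 0/16 = 0
  <chi_rho, chi_4> = (1/16)[1*(8)*conj(1) + 1*(4)*conj(1) + 2*(sqrt(2))*conj(-1) + 2*(6)*conj(1) + 2*(-sqrt(2))*conj(-1) + 4*(-6)*conj(-1) + 4*(0)*conj(1)]
      = (1/16)[(8) + (4) + (-2*sqrt(2)) + (12) + (2*sqrt(2)) + (24) + (0)] = 48/16 = 3
  <chi_rho, chi_5> = (1/16)[1*(8)*conj(2) + 1*(4)*conj(-2) + 2*(sqrt(2))*conj(sqrt(2)) + 2*(6)*conj(0) + 2*(-sqrt(2))*conj(-sqrt(2)) + 4*(-6)*conj(0) + 4*(0)*conj(0)]
      = (1/16)[(16) + (-8) + (4) + (0) + (4) + (0) + (0)] = 16/16 = 1
  <chi_rho, chi_6> = (1/16)[1*(8)*conj(2) + 1*(4)*conj(2) + 2*(sqrt(2))*conj(0) + 2*(6)*conj(-2) + 2*(-sqrt(2))*conj(0) + 4*(-6)*conj(0) + 4*(0)*conj(0)]
      = (1/16)[(16) + (8) + (0) + (-24) + (0) + (0) + (0)] = 0/16 = 0
  <chi_rho, chi_7> = (1/16)[1*(8)*conj(2) + 1*(4)*conj(-2) + 2*(sqrt(2))*conj(-sqrt(2)) + 2*(6)*conj(0) + 2*(-sqrt(2))*conj(sqrt(2)) + 4*(-6)*conj(0) + 4*(0)*conj(0)]
      = (1/16)[(16) + (-8) + (-4) + (0) + (-4) + (0) + (0)] = 0/16 = 0
Dimension check: dim(rho) = sum (mult * dim) = 0*1 + 3*1 + 0*1 + 3*1 + 1*2 + 0*2 + 0*2 = 8 = chi_rho(e) = 8.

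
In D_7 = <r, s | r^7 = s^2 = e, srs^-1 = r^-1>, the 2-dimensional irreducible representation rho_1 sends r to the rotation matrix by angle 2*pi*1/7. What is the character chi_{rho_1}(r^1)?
chi_{rho_1}(r^1) = 2*cos(2*pi*1*1/7) = 2*cos(2*pi/7)

rho_1(r^1) is rotation by angle 2*pi*1*1/7, whose trace is 2*cos(2*pi*1*1/7) = 2*cos(2*pi/7).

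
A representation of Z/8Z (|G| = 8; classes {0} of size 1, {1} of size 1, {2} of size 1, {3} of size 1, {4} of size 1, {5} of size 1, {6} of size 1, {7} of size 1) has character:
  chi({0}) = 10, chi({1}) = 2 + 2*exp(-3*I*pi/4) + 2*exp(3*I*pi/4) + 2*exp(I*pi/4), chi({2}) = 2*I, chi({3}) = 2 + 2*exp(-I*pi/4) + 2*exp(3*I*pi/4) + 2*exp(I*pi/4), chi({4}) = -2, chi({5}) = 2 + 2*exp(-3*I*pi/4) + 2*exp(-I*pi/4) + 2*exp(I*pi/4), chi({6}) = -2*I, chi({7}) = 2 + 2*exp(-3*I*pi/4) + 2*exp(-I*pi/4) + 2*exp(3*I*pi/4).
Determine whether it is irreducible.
Not irreducible (reducible): <chi, chi> = 18 > 1.

Details: <chi, chi> = (1/|G|) sum_C |C| * |chi(C)|^2 = (1/8)[1*|10|^2 + 1*|2 + 2*exp(-3*I*pi/4) + 2*exp(3*I*pi/4) + 2*exp(I*pi/4)|^2 + 1*|2*I|^2 + 1*|2 + 2*exp(-I*pi/4) + 2*exp(3*I*pi/4) + 2*exp(I*pi/4)|^2 + 1*|-2|^2 + 1*|2 + 2*exp(-3*I*pi/4) + 2*exp(-I*pi/4) + 2*exp(I*pi/4)|^2 + 1*|-2*I|^2 + 1*|2 + 2*exp(-3*I*pi/4) + 2*exp(-I*pi/4) + 2*exp(3*I*pi/4)|^2]
  = (1/8)[(100) + (8 + 8*exp(-3*I*pi/4) + 4*exp(-I*pi/4) + 4*exp(I*pi/4) + 8*exp(3*I*pi/4)) + (4) + (8 + 8*exp(-I*pi/4) + 4*exp(-3*I*pi/4) + 4*exp(3*I*pi/4) + 8*exp(I*pi/4)) + (4) + (8 + 8*exp(-I*pi/4) + 4*exp(-3*I*pi/4) + 4*exp(3*I*pi/4) + 8*exp(I*pi/4)) + (4) + (8 + 8*exp(-3*I*pi/4) + 4*exp(-I*pi/4) + 4*exp(I*pi/4) + 8*exp(3*I*pi/4))] = 144/8 = 18.
(Exp terms are combined using exp(i*s)*conj(exp(i*t)) = exp(i*(s-t)), and sums of them are collapsed using the identity that for every m > 1 the m distinct m-th roots of unity sum to 0, e.g. 1 + exp(2*I*pi/3) + exp(-2*I*pi/3) = 0.)
A character is irreducible iff <chi, chi> = 1, so this representation is reducible.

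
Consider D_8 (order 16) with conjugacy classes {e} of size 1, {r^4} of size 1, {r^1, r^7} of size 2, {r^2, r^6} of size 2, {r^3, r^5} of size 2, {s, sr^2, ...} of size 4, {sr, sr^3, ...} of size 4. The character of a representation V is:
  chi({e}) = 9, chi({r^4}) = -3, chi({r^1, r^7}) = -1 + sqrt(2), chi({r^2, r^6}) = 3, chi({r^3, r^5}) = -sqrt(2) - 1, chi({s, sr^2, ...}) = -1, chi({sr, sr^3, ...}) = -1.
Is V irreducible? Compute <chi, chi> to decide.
Not irreducible (reducible): <chi, chi> = 8 > 1.

Working: <chi, chi> = (1/|G|) sum_C |C| * |chi(C)|^2 = (1/16)[1*|9|^2 + 1*|-3|^2 + 2*|-1 + sqrt(2)|^2 + 2*|3|^2 + 2*|-sqrt(2) - 1|^2 + 4*|-1|^2 + 4*|-1|^2]
  = (1/16)[(81) + (9) + (6 - 4*sqrt(2)) + (18) + (4*sqrt(2) + 6) + (4) + (4)] = 128/16 = 8.
A character is irreducible iff <chi, chi> = 1, so this representation is reducible.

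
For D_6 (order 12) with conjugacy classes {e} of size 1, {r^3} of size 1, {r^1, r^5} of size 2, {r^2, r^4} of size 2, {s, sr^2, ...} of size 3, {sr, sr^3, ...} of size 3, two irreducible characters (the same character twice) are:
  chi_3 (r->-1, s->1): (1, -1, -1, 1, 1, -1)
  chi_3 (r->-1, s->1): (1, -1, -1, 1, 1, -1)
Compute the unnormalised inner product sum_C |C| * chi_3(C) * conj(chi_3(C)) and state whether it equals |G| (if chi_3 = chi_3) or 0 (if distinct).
Sum = 12 = |G| = 12; so <chi_3, chi_3> = 1 (norm-1 confirms irreducibility).

Proof sketch: Compute term by term over conjugacy classes (|C| * chi_3(C) * conj(chi_3(C))):
  1*(1)*conj(1) + 1*(-1)*conj(-1) + 2*(-1)*conj(-1) + 2*(1)*conj(1) + 3*(1)*conj(1) + 3*(-1)*conj(-1)
  = (1) + (1) + (2) + (2) + (3) + (3)
  = 12.
Dividing by |G| = 12 gives 12/12 = 1, matching the row-orthogonality relation <chi_3, chi_3> = [chi_3 = chi_3].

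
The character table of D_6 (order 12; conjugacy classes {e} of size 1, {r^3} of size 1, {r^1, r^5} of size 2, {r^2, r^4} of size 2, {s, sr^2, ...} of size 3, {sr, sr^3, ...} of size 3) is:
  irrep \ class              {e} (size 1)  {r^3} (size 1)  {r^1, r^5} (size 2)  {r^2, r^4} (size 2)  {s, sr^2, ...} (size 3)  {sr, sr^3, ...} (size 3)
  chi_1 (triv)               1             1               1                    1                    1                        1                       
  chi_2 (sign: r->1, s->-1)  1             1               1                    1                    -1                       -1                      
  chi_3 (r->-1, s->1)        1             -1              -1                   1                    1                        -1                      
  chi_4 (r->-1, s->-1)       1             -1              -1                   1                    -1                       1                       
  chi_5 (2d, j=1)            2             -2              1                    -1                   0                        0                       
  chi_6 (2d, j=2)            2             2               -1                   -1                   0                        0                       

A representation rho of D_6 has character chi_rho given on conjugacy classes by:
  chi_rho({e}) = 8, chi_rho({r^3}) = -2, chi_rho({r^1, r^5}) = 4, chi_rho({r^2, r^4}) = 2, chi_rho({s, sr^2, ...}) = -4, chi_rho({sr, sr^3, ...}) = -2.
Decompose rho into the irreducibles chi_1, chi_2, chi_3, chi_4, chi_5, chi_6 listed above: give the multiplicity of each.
Multiplicities: chi_1: 0, chi_2: 3, chi_3: 0, chi_4: 1, chi_5: 2, chi_6: 0.

Derivation: Use <chi_rho, chi> = (1/|G|) sum_C |C| * chi_rho(C) * conj(chi(C)) with |G| = 12 for each irreducible chi in the table:
  <chi_rho, chi_1> = (1/12)[1*(8)*conj(1) + 1*(-2)*conj(1) + 2*(4)*conj(1) + 2*(2)*conj(1) + 3*(-4)*conj(1) + 3*(-2)*conj(1)]
      = (1/12)[(8) + (-2) + (8) + (4) + (-12) + (-6)] = 0/12 = 0
  <chi_rho, chi_2> = (1/12)[1*(8)*conj(1) + 1*(-2)*conj(1) + 2*(4)*conj(1) + 2*(2)*conj(1) + 3*(-4)*conj(-1) + 3*(-2)*conj(-1)]
      = (1/12)[(8) + (-2) + (8) + (4) + (12) + (6)] = 36/12 = 3
  <chi_rho, chi_3> = (1/12)[1*(8)*conj(1) + 1*(-2)*conj(-1) + 2*(4)*conj(-1) + 2*(2)*conj(1) + 3*(-4)*conj(1) + 3*(-2)*conj(-1)]
      = (1/12)[(8) + (2) + (-8) + (4) + (-12) + (6)] = 0/12 = 0
  <chi_rho, chi_4> = (1/12)[1*(8)*conj(1) + 1*(-2)*conj(-1) + 2*(4)*conj(-1) + 2*(2)*conj(1) + 3*(-4)*conj(-1) + 3*(-2)*conj(1)]
      = (1/12)[(8) + (2) + (-8) + (4) + (12) + (-6)] = 12/12 = 1
  <chi_rho, chi_5> = (1/12)[1*(8)*conj(2) + 1*(-2)*conj(-2) + 2*(4)*conj(1) + 2*(2)*conj(-1) + 3*(-4)*conj(0) + 3*(-2)*conj(0)]
      = (1/12)[(16) + (4) + (8) + (-4) + (0) + (0)] = 24/12 = 2
  <chi_rho, chi_6> = (1/12)[1*(8)*conj(2) + 1*(-2)*conj(2) + 2*(4)*conj(-1) + 2*(2)*conj(-1) + 3*(-4)*conj(0) + 3*(-2)*conj(0)]
      = (1/12)[(16) + (-4) + (-8) + (-4) + (0) + (0)] = 0/12 = 0
Dimension check: dim(rho) = sum (mult * dim) = 0*1 + 3*1 + 0*1 + 1*1 + 2*2 + 0*2 = 8 = chi_rho(e) = 8.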